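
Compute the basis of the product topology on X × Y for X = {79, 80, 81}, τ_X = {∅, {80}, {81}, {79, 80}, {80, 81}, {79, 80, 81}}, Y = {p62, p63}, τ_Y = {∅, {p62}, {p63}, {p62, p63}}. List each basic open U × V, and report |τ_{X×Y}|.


Basis B = {∅ × ∅, {80} × {p62}, {80} × {p63}, {81} × {p62}, {81} × {p63}, {79, 80} × {p62}, {79, 80} × {p63}, {80} × {p62, p63}, {80, 81} × {p62}, {80, 81} × {p63}, {81} × {p62, p63}, {79, 80, 81} × {p62}, {79, 80, 81} × {p63}, {79, 80} × {p62, p63}, {80, 81} × {p62, p63}, {79, 80, 81} × {p62, p63}}; |τ_{X×Y}| = 36.

Enumerate products U × V with U ∈ τ_X, V ∈ τ_Y (deduplicated):
  ∅ × ∅ = {} (∅)
  {80} × {p62} = {(80,p62)}
  {80} × {p63} = {(80,p63)}
  {81} × {p62} = {(81,p62)}
  {81} × {p63} = {(81,p63)}
  {79, 80} × {p62} = {(79,p62), (80,p62)}
  {79, 80} × {p63} = {(79,p63), (80,p63)}
  {80} × {p62, p63} = {(80,p62), (80,p63)}
  {80, 81} × {p62} = {(80,p62), (81,p62)}
  {80, 81} × {p63} = {(80,p63), (81,p63)}
  {81} × {p62, p63} = {(81,p62), (81,p63)}
  {79, 80, 81} × {p62} = {(79,p62), (80,p62), (81,p62)}
  {79, 80, 81} × {p63} = {(79,p63), (80,p63), (81,p63)}
  {79, 80} × {p62, p63} = {(79,p62), (79,p63), (80,p62), (80,p63)}
  {80, 81} × {p62, p63} = {(80,p62), (80,p63), (81,p62), (81,p63)}
  {79, 80, 81} × {p62, p63} = {(79,p62), (79,p63), (80,p62), (80,p63), (81,p62), (81,p63)}
These 16 distinct sets form the basis B.
Close under arbitrary unions to get τ_{X×Y}; counting gives |τ_{X×Y}| = 36.


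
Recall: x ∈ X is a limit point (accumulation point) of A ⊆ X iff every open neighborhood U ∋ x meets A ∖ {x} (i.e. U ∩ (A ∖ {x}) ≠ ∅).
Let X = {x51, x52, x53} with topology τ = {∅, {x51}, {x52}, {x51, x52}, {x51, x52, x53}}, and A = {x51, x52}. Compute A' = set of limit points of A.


A' = {x53}

For each x ∈ X, list the open sets U ∈ τ with x ∈ U, then check whether U ∩ (A ∖ {x}) ≠ ∅ for every such U.
  x = x51: open {x51} ∋ x has {x51} ∩ (A ∖ {x51}) = ∅, so x is NOT a limit point.
  x = x52: open {x52} ∋ x has {x52} ∩ (A ∖ {x52}) = ∅, so x is NOT a limit point.
  x = x53: opens ∋ x are {x51, x52, x53}; each meets A ∖ {x53}, so x IS a limit point.
Collecting: A' = {x53}.


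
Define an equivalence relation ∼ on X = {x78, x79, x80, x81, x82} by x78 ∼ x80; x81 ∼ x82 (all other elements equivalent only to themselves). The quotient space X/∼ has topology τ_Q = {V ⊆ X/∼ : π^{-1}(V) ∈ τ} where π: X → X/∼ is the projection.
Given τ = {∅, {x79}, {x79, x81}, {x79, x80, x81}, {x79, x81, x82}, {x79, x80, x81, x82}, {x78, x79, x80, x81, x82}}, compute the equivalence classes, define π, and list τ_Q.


X/∼ = {[x78=x80], [x79], [x81=x82]}; |τ_Q| = 4.

Equivalence classes: [x78=x80], [x79], [x81=x82].
Quotient map π: X → X/∼ sends x78 ↦ [x78=x80], x79 ↦ [x79], x80 ↦ [x78=x80], x81 ↦ [x81=x82], x82 ↦ [x81=x82].
For each subset V ⊆ X/∼, compute π^{-1}(V) ⊆ X and check whether π^{-1}(V) ∈ τ. V is open in τ_Q iff π^{-1}(V) ∈ τ.
  V = {}: π^{-1}(V) = ∅ ∈ τ ✓.
  V = {[x78=x80]}: π^{-1}(V) = {x78, x80} ∉ τ ✗.
  V = {[x79]}: π^{-1}(V) = {x79} ∈ τ ✓.
  V = {[x78=x80], [x79]}: π^{-1}(V) = {x78, x79, x80} ∉ τ ✗.
  V = {[x81=x82]}: π^{-1}(V) = {x81, x82} ∉ τ ✗.
  V = {[x78=x80], [x81=x82]}: π^{-1}(V) = {x78, x80, x81, x82} ∉ τ ✗.
  V = {[x79], [x81=x82]}: π^{-1}(V) = {x79, x81, x82} ∈ τ ✓.
  V = {[x78=x80], [x79], [x81=x82]}: π^{-1}(V) = {x78, x79, x80, x81, x82} ∈ τ ✓.
Open sets in the quotient: τ_Q = {{}, {[x79]}, {[x79], [x81=x82]}, {[x78=x80], [x79], [x81=x82]}} (4 elements).


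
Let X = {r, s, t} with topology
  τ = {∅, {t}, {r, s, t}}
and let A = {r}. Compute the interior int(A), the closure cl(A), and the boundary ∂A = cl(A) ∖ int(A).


int(A) = ∅, cl(A) = {r, s}, ∂A = {r, s}.

Closed sets in (X, τ) are complements of opens:
  closed(X, τ) = {∅, {r, s}, {r, s, t}}.
int(A) = ⋃ {U ∈ τ : U ⊆ A}. Opens contained in A: ∅.
Taking the union of these: int(A) = ∅.
cl(A) = ⋂ {C closed : A ⊆ C}. Closed sets containing A: {r, s}, {r, s, t}.
Intersecting these: cl(A) = {r, s}.
∂A = cl(A) ∖ int(A) = {r, s} ∖ ∅ = {r, s}.


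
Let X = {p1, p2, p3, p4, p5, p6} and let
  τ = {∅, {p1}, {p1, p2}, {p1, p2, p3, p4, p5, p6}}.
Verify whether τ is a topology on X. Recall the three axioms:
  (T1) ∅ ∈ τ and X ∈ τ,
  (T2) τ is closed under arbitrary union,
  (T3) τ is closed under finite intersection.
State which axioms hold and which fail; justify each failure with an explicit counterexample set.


τ IS a topology on X.

Axiom (T1): ∅ ∈ τ? Yes; X ∈ τ? Yes.
Axiom (T2/T3): check pairwise unions and intersections of members of τ.
All pairwise intersections and unions checked — each lies in τ. Therefore τ satisfies (T1), (T2), (T3): it IS a topology on X.


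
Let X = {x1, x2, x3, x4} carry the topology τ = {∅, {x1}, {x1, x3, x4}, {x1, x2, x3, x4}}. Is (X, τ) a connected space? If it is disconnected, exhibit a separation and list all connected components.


(X, τ) is connected.

Find clopen sets (U ∈ τ with X ∖ U ∈ τ):
  U = ∅, X ∖ U = {x1, x2, x3, x4} — both open, so U is clopen.
  U = {x1, x2, x3, x4}, X ∖ U = ∅ — both open, so U is clopen.
Only trivial clopens (∅ and X) exist, so (X, τ) is connected.
Compute connected components by grouping points that agree on all clopens:
  component: {x1, x2, x3, x4}


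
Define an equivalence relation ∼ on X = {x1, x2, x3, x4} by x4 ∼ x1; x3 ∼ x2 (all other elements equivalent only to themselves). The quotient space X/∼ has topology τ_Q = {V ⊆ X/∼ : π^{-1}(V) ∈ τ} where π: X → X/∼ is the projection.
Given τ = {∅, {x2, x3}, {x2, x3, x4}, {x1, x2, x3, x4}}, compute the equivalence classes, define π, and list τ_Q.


X/∼ = {[x1=x4], [x2=x3]}; |τ_Q| = 3.

Equivalence classes: [x1=x4], [x2=x3].
Quotient map π: X → X/∼ sends x1 ↦ [x1=x4], x2 ↦ [x2=x3], x3 ↦ [x2=x3], x4 ↦ [x1=x4].
For each subset V ⊆ X/∼, compute π^{-1}(V) ⊆ X and check whether π^{-1}(V) ∈ τ. V is open in τ_Q iff π^{-1}(V) ∈ τ.
  V = {}: π^{-1}(V) = ∅ ∈ τ ✓.
  V = {[x1=x4]}: π^{-1}(V) = {x1, x4} ∉ τ ✗.
  V = {[x2=x3]}: π^{-1}(V) = {x2, x3} ∈ τ ✓.
  V = {[x1=x4], [x2=x3]}: π^{-1}(V) = {x1, x2, x3, x4} ∈ τ ✓.
Open sets in the quotient: τ_Q = {{}, {[x2=x3]}, {[x1=x4], [x2=x3]}} (3 elements).


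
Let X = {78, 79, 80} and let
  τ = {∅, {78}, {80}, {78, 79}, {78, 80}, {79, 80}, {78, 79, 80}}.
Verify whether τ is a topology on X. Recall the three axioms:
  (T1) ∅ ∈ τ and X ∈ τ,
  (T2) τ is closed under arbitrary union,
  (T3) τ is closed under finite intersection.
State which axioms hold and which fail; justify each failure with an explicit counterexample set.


τ is NOT a topology on X.

Axiom (T1): ∅ ∈ τ? Yes; X ∈ τ? Yes.
Axiom (T2/T3): check pairwise unions and intersections of members of τ.
Counterexample for (T3): {78, 79} ∩ {79, 80} = {79} ∉ τ. Therefore τ is NOT a topology.


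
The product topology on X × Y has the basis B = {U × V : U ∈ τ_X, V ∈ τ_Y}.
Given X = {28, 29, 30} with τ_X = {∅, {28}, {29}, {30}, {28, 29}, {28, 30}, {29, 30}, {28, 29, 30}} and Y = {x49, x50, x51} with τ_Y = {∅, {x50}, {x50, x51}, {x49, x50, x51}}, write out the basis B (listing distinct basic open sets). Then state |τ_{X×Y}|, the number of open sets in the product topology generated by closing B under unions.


Basis B = {∅ × ∅, {28} × {x50}, {29} × {x50}, {30} × {x50}, {28} × {x50, x51}, {28, 29} × {x50}, {28, 30} × {x50}, {29} × {x50, x51}, {29, 30} × {x50}, {30} × {x50, x51}, {28} × {x49, x50, x51}, {28, 29, 30} × {x50}, {29} × {x49, x50, x51}, {30} × {x49, x50, x51}, {28, 29} × {x50, x51}, {28, 30} × {x50, x51}, {29, 30} × {x50, x51}, {28, 29} × {x49, x50, x51}, {28, 30} × {x49, x50, x51}, {28, 29, 30} × {x50, x51}, {29, 30} × {x49, x50, x51}, {28, 29, 30} × {x49, x50, x51}}; |τ_{X×Y}| = 64.

Enumerate products U × V with U ∈ τ_X, V ∈ τ_Y (deduplicated):
  ∅ × ∅ = {} (∅)
  {28} × {x50} = {(28,x50)}
  {29} × {x50} = {(29,x50)}
  {30} × {x50} = {(30,x50)}
  {28} × {x50, x51} = {(28,x50), (28,x51)}
  {28, 29} × {x50} = {(28,x50), (29,x50)}
  {28, 30} × {x50} = {(28,x50), (30,x50)}
  {29} × {x50, x51} = {(29,x50), (29,x51)}
  {29, 30} × {x50} = {(29,x50), (30,x50)}
  {30} × {x50, x51} = {(30,x50), (30,x51)}
  {28} × {x49, x50, x51} = {(28,x49), (28,x50), (28,x51)}
  {28, 29, 30} × {x50} = {(28,x50), (29,x50), (30,x50)}
  {29} × {x49, x50, x51} = {(29,x49), (29,x50), (29,x51)}
  {30} × {x49, x50, x51} = {(30,x49), (30,x50), (30,x51)}
  {28, 29} × {x50, x51} = {(28,x50), (28,x51), (29,x50), (29,x51)}
  {28, 30} × {x50, x51} = {(28,x50), (28,x51), (30,x50), (30,x51)}
  {29, 30} × {x50, x51} = {(29,x50), (29,x51), (30,x50), (30,x51)}
  {28, 29} × {x49, x50, x51} = {(28,x49), (28,x50), (28,x51), (29,x49), (29,x50), (29,x51)}
  {28, 30} × {x49, x50, x51} = {(28,x49), (28,x50), (28,x51), (30,x49), (30,x50), (30,x51)}
  {28, 29, 30} × {x50, x51} = {(28,x50), (28,x51), (29,x50), (29,x51), (30,x50), (30,x51)}
  {29, 30} × {x49, x50, x51} = {(29,x49), (29,x50), (29,x51), (30,x49), (30,x50), (30,x51)}
  {28, 29, 30} × {x49, x50, x51} = {(28,x49), (28,x50), (28,x51), (29,x49), (29,x50), (29,x51), (30,x49), (30,x50), (30,x51)}
These 22 distinct sets form the basis B.
Close under arbitrary unions to get τ_{X×Y}; counting gives |τ_{X×Y}| = 64.


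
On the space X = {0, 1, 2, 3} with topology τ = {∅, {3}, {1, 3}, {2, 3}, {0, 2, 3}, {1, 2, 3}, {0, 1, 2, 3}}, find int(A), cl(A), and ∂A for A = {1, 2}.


int(A) = ∅, cl(A) = {0, 1, 2}, ∂A = {0, 1, 2}.

Closed sets in (X, τ) are complements of opens:
  closed(X, τ) = {∅, {0}, {1}, {0, 1}, {0, 2}, {0, 1, 2}, {0, 1, 2, 3}}.
int(A) = ⋃ {U ∈ τ : U ⊆ A}. Opens contained in A: ∅.
Taking the union of these: int(A) = ∅.
cl(A) = ⋂ {C closed : A ⊆ C}. Closed sets containing A: {0, 1, 2}, {0, 1, 2, 3}.
Intersecting these: cl(A) = {0, 1, 2}.
∂A = cl(A) ∖ int(A) = {0, 1, 2} ∖ ∅ = {0, 1, 2}.


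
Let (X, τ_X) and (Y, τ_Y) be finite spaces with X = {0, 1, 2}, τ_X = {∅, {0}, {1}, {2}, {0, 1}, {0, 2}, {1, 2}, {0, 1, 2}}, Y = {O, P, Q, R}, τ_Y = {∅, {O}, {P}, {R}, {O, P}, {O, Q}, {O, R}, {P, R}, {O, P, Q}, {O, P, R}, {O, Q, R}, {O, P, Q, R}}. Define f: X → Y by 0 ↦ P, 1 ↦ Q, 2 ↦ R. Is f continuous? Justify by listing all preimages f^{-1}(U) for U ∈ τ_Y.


f IS continuous.

Compute f^{-1}(U) for each U ∈ τ_Y:
  U = ∅: f^{-1}(U) = ∅ ∈ τ_X ✓.
  U = {O}: f^{-1}(U) = ∅ ∈ τ_X ✓.
  U = {P}: f^{-1}(U) = {0} ∈ τ_X ✓.
  U = {R}: f^{-1}(U) = {2} ∈ τ_X ✓.
  U = {O, P}: f^{-1}(U) = {0} ∈ τ_X ✓.
  U = {O, Q}: f^{-1}(U) = {1} ∈ τ_X ✓.
  U = {O, R}: f^{-1}(U) = {2} ∈ τ_X ✓.
  U = {P, R}: f^{-1}(U) = {0, 2} ∈ τ_X ✓.
  U = {O, P, Q}: f^{-1}(U) = {0, 1} ∈ τ_X ✓.
  U = {O, P, R}: f^{-1}(U) = {0, 2} ∈ τ_X ✓.
  U = {O, Q, R}: f^{-1}(U) = {1, 2} ∈ τ_X ✓.
  U = {O, P, Q, R}: f^{-1}(U) = {0, 1, 2} ∈ τ_X ✓.
Every preimage lies in τ_X, so f IS continuous.


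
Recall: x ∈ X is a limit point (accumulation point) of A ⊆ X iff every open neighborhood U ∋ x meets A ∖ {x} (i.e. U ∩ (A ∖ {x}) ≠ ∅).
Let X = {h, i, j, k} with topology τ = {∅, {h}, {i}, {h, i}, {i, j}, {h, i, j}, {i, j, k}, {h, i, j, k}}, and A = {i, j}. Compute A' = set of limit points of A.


A' = {j, k}

For each x ∈ X, list the open sets U ∈ τ with x ∈ U, then check whether U ∩ (A ∖ {x}) ≠ ∅ for every such U.
  x = h: open {h} ∋ x has {h} ∩ (A ∖ {h}) = ∅, so x is NOT a limit point.
  x = i: open {i} ∋ x has {i} ∩ (A ∖ {i}) = ∅, so x is NOT a limit point.
  x = j: opens ∋ x are {i, j}, {h, i, j}, {i, j, k}, {h, i, j, k}; each meets A ∖ {j}, so x IS a limit point.
  x = k: opens ∋ x are {i, j, k}, {h, i, j, k}; each meets A ∖ {k}, so x IS a limit point.
Collecting: A' = {j, k}.


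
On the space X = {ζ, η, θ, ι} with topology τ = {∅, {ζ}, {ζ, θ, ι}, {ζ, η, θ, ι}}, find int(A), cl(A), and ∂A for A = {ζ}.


int(A) = {ζ}, cl(A) = {ζ, η, θ, ι}, ∂A = {η, θ, ι}.

Closed sets in (X, τ) are complements of opens:
  closed(X, τ) = {∅, {η}, {η, θ, ι}, {ζ, η, θ, ι}}.
int(A) = ⋃ {U ∈ τ : U ⊆ A}. Opens contained in A: ∅, {ζ}.
Taking the union of these: int(A) = {ζ}.
cl(A) = ⋂ {C closed : A ⊆ C}. Closed sets containing A: {ζ, η, θ, ι}.
Intersecting these: cl(A) = {ζ, η, θ, ι}.
∂A = cl(A) ∖ int(A) = {ζ, η, θ, ι} ∖ {ζ} = {η, θ, ι}.


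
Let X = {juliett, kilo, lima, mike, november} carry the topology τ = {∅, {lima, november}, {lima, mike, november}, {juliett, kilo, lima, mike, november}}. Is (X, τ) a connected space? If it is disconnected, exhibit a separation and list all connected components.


(X, τ) is connected.

Find clopen sets (U ∈ τ with X ∖ U ∈ τ):
  U = ∅, X ∖ U = {juliett, kilo, lima, mike, november} — both open, so U is clopen.
  U = {juliett, kilo, lima, mike, november}, X ∖ U = ∅ — both open, so U is clopen.
Only trivial clopens (∅ and X) exist, so (X, τ) is connected.
Compute connected components by grouping points that agree on all clopens:
  component: {juliett, kilo, lima, mike, november}


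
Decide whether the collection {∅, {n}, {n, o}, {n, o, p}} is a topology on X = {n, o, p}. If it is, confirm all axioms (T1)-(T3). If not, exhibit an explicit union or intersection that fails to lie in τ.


τ IS a topology on X.

Axiom (T1): ∅ ∈ τ? Yes; X ∈ τ? Yes.
Axiom (T2/T3): check pairwise unions and intersections of members of τ.
All pairwise intersections and unions checked — each lies in τ. Therefore τ satisfies (T1), (T2), (T3): it IS a topology on X.


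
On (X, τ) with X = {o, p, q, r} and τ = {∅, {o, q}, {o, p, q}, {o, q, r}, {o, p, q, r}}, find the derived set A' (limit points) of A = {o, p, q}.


A' = {o, p, q, r}

For each x ∈ X, list the open sets U ∈ τ with x ∈ U, then check whether U ∩ (A ∖ {x}) ≠ ∅ for every such U.
  x = o: opens ∋ x are {o, q}, {o, p, q}, {o, q, r}, {o, p, q, r}; each meets A ∖ {o}, so x IS a limit point.
  x = p: opens ∋ x are {o, p, q}, {o, p, q, r}; each meets A ∖ {p}, so x IS a limit point.
  x = q: opens ∋ x are {o, q}, {o, p, q}, {o, q, r}, {o, p, q, r}; each meets A ∖ {q}, so x IS a limit point.
  x = r: opens ∋ x are {o, q, r}, {o, p, q, r}; each meets A ∖ {r}, so x IS a limit point.
Collecting: A' = {o, p, q, r}.


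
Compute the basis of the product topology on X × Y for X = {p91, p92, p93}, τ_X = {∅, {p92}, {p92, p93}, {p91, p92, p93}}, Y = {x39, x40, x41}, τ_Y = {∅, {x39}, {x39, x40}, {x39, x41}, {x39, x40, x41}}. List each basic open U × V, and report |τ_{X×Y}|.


Basis B = {∅ × ∅, {p92} × {x39}, {p92} × {x39, x40}, {p92} × {x39, x41}, {p92, p93} × {x39}, {p91, p92, p93} × {x39}, {p92} × {x39, x40, x41}, {p92, p93} × {x39, x40}, {p92, p93} × {x39, x41}, {p91, p92, p93} × {x39, x40}, {p91, p92, p93} × {x39, x41}, {p92, p93} × {x39, x40, x41}, {p91, p92, p93} × {x39, x40, x41}}; |τ_{X×Y}| = 30.

Enumerate products U × V with U ∈ τ_X, V ∈ τ_Y (deduplicated):
  ∅ × ∅ = {} (∅)
  {p92} × {x39} = {(p92,x39)}
  {p92} × {x39, x40} = {(p92,x39), (p92,x40)}
  {p92} × {x39, x41} = {(p92,x39), (p92,x41)}
  {p92, p93} × {x39} = {(p92,x39), (p93,x39)}
  {p91, p92, p93} × {x39} = {(p91,x39), (p92,x39), (p93,x39)}
  {p92} × {x39, x40, x41} = {(p92,x39), (p92,x40), (p92,x41)}
  {p92, p93} × {x39, x40} = {(p92,x39), (p92,x40), (p93,x39), (p93,x40)}
  {p92, p93} × {x39, x41} = {(p92,x39), (p92,x41), (p93,x39), (p93,x41)}
  {p91, p92, p93} × {x39, x40} = {(p91,x39), (p91,x40), (p92,x39), (p92,x40), (p93,x39), (p93,x40)}
  {p91, p92, p93} × {x39, x41} = {(p91,x39), (p91,x41), (p92,x39), (p92,x41), (p93,x39), (p93,x41)}
  {p92, p93} × {x39, x40, x41} = {(p92,x39), (p92,x40), (p92,x41), (p93,x39), (p93,x40), (p93,x41)}
  {p91, p92, p93} × {x39, x40, x41} = {(p91,x39), (p91,x40), (p91,x41), (p92,x39), (p92,x40), (p92,x41), (p93,x39), (p93,x40), (p93,x41)}
These 13 distinct sets form the basis B.
Close under arbitrary unions to get τ_{X×Y}; counting gives |τ_{X×Y}| = 30.


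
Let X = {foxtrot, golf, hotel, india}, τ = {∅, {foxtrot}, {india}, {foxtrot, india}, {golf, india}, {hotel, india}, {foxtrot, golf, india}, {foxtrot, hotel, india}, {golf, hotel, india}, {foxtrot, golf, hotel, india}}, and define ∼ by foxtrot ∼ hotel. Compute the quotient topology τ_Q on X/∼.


X/∼ = {[foxtrot=hotel], [golf], [india]}; |τ_Q| = 5.

Equivalence classes: [foxtrot=hotel], [golf], [india].
Quotient map π: X → X/∼ sends foxtrot ↦ [foxtrot=hotel], golf ↦ [golf], hotel ↦ [foxtrot=hotel], india ↦ [india].
For each subset V ⊆ X/∼, compute π^{-1}(V) ⊆ X and check whether π^{-1}(V) ∈ τ. V is open in τ_Q iff π^{-1}(V) ∈ τ.
  V = {}: π^{-1}(V) = ∅ ∈ τ ✓.
  V = {[foxtrot=hotel]}: π^{-1}(V) = {foxtrot, hotel} ∉ τ ✗.
  V = {[golf]}: π^{-1}(V) = {golf} ∉ τ ✗.
  V = {[foxtrot=hotel], [golf]}: π^{-1}(V) = {foxtrot, golf, hotel} ∉ τ ✗.
  V = {[india]}: π^{-1}(V) = {india} ∈ τ ✓.
  V = {[foxtrot=hotel], [india]}: π^{-1}(V) = {foxtrot, hotel, india} ∈ τ ✓.
  V = {[golf], [india]}: π^{-1}(V) = {golf, india} ∈ τ ✓.
  V = {[foxtrot=hotel], [golf], [india]}: π^{-1}(V) = {foxtrot, golf, hotel, india} ∈ τ ✓.
Open sets in the quotient: τ_Q = {{}, {[india]}, {[foxtrot=hotel], [india]}, {[golf], [india]}, {[foxtrot=hotel], [golf], [india]}} (5 elements).


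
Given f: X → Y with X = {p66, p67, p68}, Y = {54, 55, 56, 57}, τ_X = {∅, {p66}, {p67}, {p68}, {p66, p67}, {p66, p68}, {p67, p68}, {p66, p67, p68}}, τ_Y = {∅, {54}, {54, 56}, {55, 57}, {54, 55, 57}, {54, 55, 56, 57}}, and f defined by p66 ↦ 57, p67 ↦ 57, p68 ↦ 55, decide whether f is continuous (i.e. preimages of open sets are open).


f IS continuous.

Compute f^{-1}(U) for each U ∈ τ_Y:
  U = ∅: f^{-1}(U) = ∅ ∈ τ_X ✓.
  U = {54}: f^{-1}(U) = ∅ ∈ τ_X ✓.
  U = {54, 56}: f^{-1}(U) = ∅ ∈ τ_X ✓.
  U = {55, 57}: f^{-1}(U) = {p66, p67, p68} ∈ τ_X ✓.
  U = {54, 55, 57}: f^{-1}(U) = {p66, p67, p68} ∈ τ_X ✓.
  U = {54, 55, 56, 57}: f^{-1}(U) = {p66, p67, p68} ∈ τ_X ✓.
Every preimage lies in τ_X, so f IS continuous.


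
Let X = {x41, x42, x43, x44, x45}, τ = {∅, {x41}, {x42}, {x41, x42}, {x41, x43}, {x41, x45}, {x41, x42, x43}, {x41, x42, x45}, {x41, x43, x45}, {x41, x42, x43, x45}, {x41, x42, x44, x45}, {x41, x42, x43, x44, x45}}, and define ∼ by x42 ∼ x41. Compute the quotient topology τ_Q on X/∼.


X/∼ = {[x41=x42], [x43], [x44], [x45]}; |τ_Q| = 7.

Equivalence classes: [x41=x42], [x43], [x44], [x45].
Quotient map π: X → X/∼ sends x41 ↦ [x41=x42], x42 ↦ [x41=x42], x43 ↦ [x43], x44 ↦ [x44], x45 ↦ [x45].
For each subset V ⊆ X/∼, compute π^{-1}(V) ⊆ X and check whether π^{-1}(V) ∈ τ. V is open in τ_Q iff π^{-1}(V) ∈ τ.
  V = {}: π^{-1}(V) = ∅ ∈ τ ✓.
  V = {[x41=x42]}: π^{-1}(V) = {x41, x42} ∈ τ ✓.
  V = {[x43]}: π^{-1}(V) = {x43} ∉ τ ✗.
  V = {[x41=x42], [x43]}: π^{-1}(V) = {x41, x42, x43} ∈ τ ✓.
  V = {[x44]}: π^{-1}(V) = {x44} ∉ τ ✗.
  V = {[x41=x42], [x44]}: π^{-1}(V) = {x41, x42, x44} ∉ τ ✗.
  V = {[x43], [x44]}: π^{-1}(V) = {x43, x44} ∉ τ ✗.
  V = {[x41=x42], [x43], [x44]}: π^{-1}(V) = {x41, x42, x43, x44} ∉ τ ✗.
  V = {[x45]}: π^{-1}(V) = {x45} ∉ τ ✗.
  V = {[x41=x42], [x45]}: π^{-1}(V) = {x41, x42, x45} ∈ τ ✓.
  V = {[x43], [x45]}: π^{-1}(V) = {x43, x45} ∉ τ ✗.
  V = {[x41=x42], [x43], [x45]}: π^{-1}(V) = {x41, x42, x43, x45} ∈ τ ✓.
  V = {[x44], [x45]}: π^{-1}(V) = {x44, x45} ∉ τ ✗.
  V = {[x41=x42], [x44], [x45]}: π^{-1}(V) = {x41, x42, x44, x45} ∈ τ ✓.
  V = {[x43], [x44], [x45]}: π^{-1}(V) = {x43, x44, x45} ∉ τ ✗.
  V = {[x41=x42], [x43], [x44], [x45]}: π^{-1}(V) = {x41, x42, x43, x44, x45} ∈ τ ✓.
Open sets in the quotient: τ_Q = {{}, {[x41=x42]}, {[x41=x42], [x43]}, {[x41=x42], [x45]}, {[x41=x42], [x43], [x45]}, {[x41=x42], [x44], [x45]}, {[x41=x42], [x43], [x44], [x45]}} (7 elements).


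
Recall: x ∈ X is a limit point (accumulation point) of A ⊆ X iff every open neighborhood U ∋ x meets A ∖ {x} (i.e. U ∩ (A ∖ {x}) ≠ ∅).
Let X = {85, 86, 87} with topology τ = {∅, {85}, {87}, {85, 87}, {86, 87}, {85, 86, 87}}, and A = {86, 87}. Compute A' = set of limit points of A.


A' = {86}

For each x ∈ X, list the open sets U ∈ τ with x ∈ U, then check whether U ∩ (A ∖ {x}) ≠ ∅ for every such U.
  x = 85: open {85} ∋ x has {85} ∩ (A ∖ {85}) = ∅, so x is NOT a limit point.
  x = 86: opens ∋ x are {86, 87}, {85, 86, 87}; each meets A ∖ {86}, so x IS a limit point.
  x = 87: open {87} ∋ x has {87} ∩ (A ∖ {87}) = ∅, so x is NOT a limit point.
Collecting: A' = {86}.


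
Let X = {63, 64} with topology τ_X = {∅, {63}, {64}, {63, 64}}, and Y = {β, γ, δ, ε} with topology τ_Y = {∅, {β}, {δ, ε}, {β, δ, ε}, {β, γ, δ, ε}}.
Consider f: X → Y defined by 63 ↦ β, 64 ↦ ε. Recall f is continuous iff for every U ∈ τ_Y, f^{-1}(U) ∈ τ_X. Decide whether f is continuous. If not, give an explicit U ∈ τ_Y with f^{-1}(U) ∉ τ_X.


f IS continuous.

Compute f^{-1}(U) for each U ∈ τ_Y:
  U = ∅: f^{-1}(U) = ∅ ∈ τ_X ✓.
  U = {β}: f^{-1}(U) = {63} ∈ τ_X ✓.
  U = {δ, ε}: f^{-1}(U) = {64} ∈ τ_X ✓.
  U = {β, δ, ε}: f^{-1}(U) = {63, 64} ∈ τ_X ✓.
  U = {β, γ, δ, ε}: f^{-1}(U) = {63, 64} ∈ τ_X ✓.
Every preimage lies in τ_X, so f IS continuous.


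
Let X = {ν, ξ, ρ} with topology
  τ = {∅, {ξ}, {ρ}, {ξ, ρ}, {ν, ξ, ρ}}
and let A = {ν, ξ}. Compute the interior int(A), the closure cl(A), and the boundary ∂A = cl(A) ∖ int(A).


int(A) = {ξ}, cl(A) = {ν, ξ}, ∂A = {ν}.

Closed sets in (X, τ) are complements of opens:
  closed(X, τ) = {∅, {ν}, {ν, ξ}, {ν, ρ}, {ν, ξ, ρ}}.
int(A) = ⋃ {U ∈ τ : U ⊆ A}. Opens contained in A: ∅, {ξ}.
Taking the union of these: int(A) = {ξ}.
cl(A) = ⋂ {C closed : A ⊆ C}. Closed sets containing A: {ν, ξ}, {ν, ξ, ρ}.
Intersecting these: cl(A) = {ν, ξ}.
∂A = cl(A) ∖ int(A) = {ν, ξ} ∖ {ξ} = {ν}.


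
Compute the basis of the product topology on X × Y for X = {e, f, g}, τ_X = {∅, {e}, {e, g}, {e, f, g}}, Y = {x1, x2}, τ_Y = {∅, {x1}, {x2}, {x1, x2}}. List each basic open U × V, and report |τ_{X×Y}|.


Basis B = {∅ × ∅, {e} × {x1}, {e} × {x2}, {e} × {x1, x2}, {e, g} × {x1}, {e, g} × {x2}, {e, f, g} × {x1}, {e, f, g} × {x2}, {e, g} × {x1, x2}, {e, f, g} × {x1, x2}}; |τ_{X×Y}| = 16.

Enumerate products U × V with U ∈ τ_X, V ∈ τ_Y (deduplicated):
  ∅ × ∅ = {} (∅)
  {e} × {x1} = {(e,x1)}
  {e} × {x2} = {(e,x2)}
  {e} × {x1, x2} = {(e,x1), (e,x2)}
  {e, g} × {x1} = {(e,x1), (g,x1)}
  {e, g} × {x2} = {(e,x2), (g,x2)}
  {e, f, g} × {x1} = {(e,x1), (f,x1), (g,x1)}
  {e, f, g} × {x2} = {(e,x2), (f,x2), (g,x2)}
  {e, g} × {x1, x2} = {(e,x1), (e,x2), (g,x1), (g,x2)}
  {e, f, g} × {x1, x2} = {(e,x1), (e,x2), (f,x1), (f,x2), (g,x1), (g,x2)}
These 10 distinct sets form the basis B.
Close under arbitrary unions to get τ_{X×Y}; counting gives |τ_{X×Y}| = 16.


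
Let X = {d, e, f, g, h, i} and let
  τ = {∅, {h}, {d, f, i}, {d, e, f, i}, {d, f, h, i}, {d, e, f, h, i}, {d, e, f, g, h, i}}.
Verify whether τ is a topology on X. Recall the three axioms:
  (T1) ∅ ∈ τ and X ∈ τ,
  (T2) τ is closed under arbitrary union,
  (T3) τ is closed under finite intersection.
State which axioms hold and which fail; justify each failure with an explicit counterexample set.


τ IS a topology on X.

Axiom (T1): ∅ ∈ τ? Yes; X ∈ τ? Yes.
Axiom (T2/T3): check pairwise unions and intersections of members of τ.
All pairwise intersections and unions checked — each lies in τ. Therefore τ satisfies (T1), (T2), (T3): it IS a topology on X.


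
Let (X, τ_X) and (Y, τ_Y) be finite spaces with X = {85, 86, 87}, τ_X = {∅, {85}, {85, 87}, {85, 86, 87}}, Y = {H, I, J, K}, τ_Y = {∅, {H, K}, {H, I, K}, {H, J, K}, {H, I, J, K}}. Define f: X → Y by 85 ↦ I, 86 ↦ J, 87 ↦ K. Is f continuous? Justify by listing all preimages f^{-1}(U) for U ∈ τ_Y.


f is NOT continuous.

Compute f^{-1}(U) for each U ∈ τ_Y:
  U = ∅: f^{-1}(U) = ∅ ∈ τ_X ✓.
  U = {H, K}: f^{-1}(U) = {87} ∉ τ_X ✗.
  U = {H, I, K}: f^{-1}(U) = {85, 87} ∈ τ_X ✓.
  U = {H, J, K}: f^{-1}(U) = {86, 87} ∉ τ_X ✗.
  U = {H, I, J, K}: f^{-1}(U) = {85, 86, 87} ∈ τ_X ✓.
Found U = {H, K} with f^{-1}(U) = {87} not in τ_X. Therefore f is NOT continuous.


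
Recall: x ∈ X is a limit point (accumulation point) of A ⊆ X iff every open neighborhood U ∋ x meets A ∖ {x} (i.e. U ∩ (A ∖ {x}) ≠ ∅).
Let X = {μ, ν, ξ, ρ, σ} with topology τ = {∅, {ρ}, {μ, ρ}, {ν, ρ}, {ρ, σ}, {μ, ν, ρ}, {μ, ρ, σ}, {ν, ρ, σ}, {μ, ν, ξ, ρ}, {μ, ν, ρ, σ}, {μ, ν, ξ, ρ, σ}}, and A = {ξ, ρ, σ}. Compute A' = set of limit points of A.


A' = {μ, ν, ξ, σ}

For each x ∈ X, list the open sets U ∈ τ with x ∈ U, then check whether U ∩ (A ∖ {x}) ≠ ∅ for every such U.
  x = μ: opens ∋ x are {μ, ρ}, {μ, ν, ρ}, {μ, ρ, σ}, {μ, ν, ξ, ρ}, {μ, ν, ρ, σ}, {μ, ν, ξ, ρ, σ}; each meets A ∖ {μ}, so x IS a limit point.
  x = ν: opens ∋ x are {ν, ρ}, {μ, ν, ρ}, {ν, ρ, σ}, {μ, ν, ξ, ρ}, {μ, ν, ρ, σ}, {μ, ν, ξ, ρ, σ}; each meets A ∖ {ν}, so x IS a limit point.
  x = ξ: opens ∋ x are {μ, ν, ξ, ρ}, {μ, ν, ξ, ρ, σ}; each meets A ∖ {ξ}, so x IS a limit point.
  x = ρ: open {ρ} ∋ x has {ρ} ∩ (A ∖ {ρ}) = ∅, so x is NOT a limit point.
  x = σ: opens ∋ x are {ρ, σ}, {μ, ρ, σ}, {ν, ρ, σ}, {μ, ν, ρ, σ}, {μ, ν, ξ, ρ, σ}; each meets A ∖ {σ}, so x IS a limit point.
Collecting: A' = {μ, ν, ξ, σ}.


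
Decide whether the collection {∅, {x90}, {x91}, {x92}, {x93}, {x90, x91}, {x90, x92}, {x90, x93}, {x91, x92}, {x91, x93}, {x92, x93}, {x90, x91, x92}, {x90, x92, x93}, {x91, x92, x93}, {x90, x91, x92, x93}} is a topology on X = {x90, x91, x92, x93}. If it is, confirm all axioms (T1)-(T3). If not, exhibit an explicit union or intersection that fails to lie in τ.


τ is NOT a topology on X.

Axiom (T1): ∅ ∈ τ? Yes; X ∈ τ? Yes.
Axiom (T2/T3): check pairwise unions and intersections of members of τ.
Counterexample for (T2): {x90} ∪ {x91, x93} = {x90, x91, x93} ∉ τ. Therefore τ is NOT a topology.


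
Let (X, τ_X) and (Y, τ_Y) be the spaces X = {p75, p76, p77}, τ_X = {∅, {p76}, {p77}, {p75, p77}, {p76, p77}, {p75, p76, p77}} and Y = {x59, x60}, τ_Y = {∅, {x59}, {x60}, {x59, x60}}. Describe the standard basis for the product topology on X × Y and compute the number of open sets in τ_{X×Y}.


Basis B = {∅ × ∅, {p76} × {x59}, {p76} × {x60}, {p77} × {x59}, {p77} × {x60}, {p75, p77} × {x59}, {p75, p77} × {x60}, {p76} × {x59, x60}, {p76, p77} × {x59}, {p76, p77} × {x60}, {p77} × {x59, x60}, {p75, p76, p77} × {x59}, {p75, p76, p77} × {x60}, {p75, p77} × {x59, x60}, {p76, p77} × {x59, x60}, {p75, p76, p77} × {x59, x60}}; |τ_{X×Y}| = 36.

Enumerate products U × V with U ∈ τ_X, V ∈ τ_Y (deduplicated):
  ∅ × ∅ = {} (∅)
  {p76} × {x59} = {(p76,x59)}
  {p76} × {x60} = {(p76,x60)}
  {p77} × {x59} = {(p77,x59)}
  {p77} × {x60} = {(p77,x60)}
  {p75, p77} × {x59} = {(p75,x59), (p77,x59)}
  {p75, p77} × {x60} = {(p75,x60), (p77,x60)}
  {p76} × {x59, x60} = {(p76,x59), (p76,x60)}
  {p76, p77} × {x59} = {(p76,x59), (p77,x59)}
  {p76, p77} × {x60} = {(p76,x60), (p77,x60)}
  {p77} × {x59, x60} = {(p77,x59), (p77,x60)}
  {p75, p76, p77} × {x59} = {(p75,x59), (p76,x59), (p77,x59)}
  {p75, p76, p77} × {x60} = {(p75,x60), (p76,x60), (p77,x60)}
  {p75, p77} × {x59, x60} = {(p75,x59), (p75,x60), (p77,x59), (p77,x60)}
  {p76, p77} × {x59, x60} = {(p76,x59), (p76,x60), (p77,x59), (p77,x60)}
  {p75, p76, p77} × {x59, x60} = {(p75,x59), (p75,x60), (p76,x59), (p76,x60), (p77,x59), (p77,x60)}
These 16 distinct sets form the basis B.
Close under arbitrary unions to get τ_{X×Y}; counting gives |τ_{X×Y}| = 36.


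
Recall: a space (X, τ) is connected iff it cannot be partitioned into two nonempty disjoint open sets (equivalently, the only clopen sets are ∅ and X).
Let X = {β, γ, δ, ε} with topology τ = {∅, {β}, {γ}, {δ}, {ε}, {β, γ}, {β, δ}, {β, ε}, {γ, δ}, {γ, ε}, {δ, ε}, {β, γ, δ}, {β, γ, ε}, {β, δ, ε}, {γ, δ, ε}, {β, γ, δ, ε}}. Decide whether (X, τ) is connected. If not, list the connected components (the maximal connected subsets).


(X, τ) is disconnected; components = [{β}, {γ}, {δ}, {ε}].

Find clopen sets (U ∈ τ with X ∖ U ∈ τ):
  U = ∅, X ∖ U = {β, γ, δ, ε} — both open, so U is clopen.
  U = {β}, X ∖ U = {γ, δ, ε} — both open, so U is clopen.
  U = {γ}, X ∖ U = {β, δ, ε} — both open, so U is clopen.
  U = {δ}, X ∖ U = {β, γ, ε} — both open, so U is clopen.
  U = {ε}, X ∖ U = {β, γ, δ} — both open, so U is clopen.
  U = {β, γ}, X ∖ U = {δ, ε} — both open, so U is clopen.
  U = {β, δ}, X ∖ U = {γ, ε} — both open, so U is clopen.
  U = {β, ε}, X ∖ U = {γ, δ} — both open, so U is clopen.
  U = {γ, δ}, X ∖ U = {β, ε} — both open, so U is clopen.
  U = {γ, ε}, X ∖ U = {β, δ} — both open, so U is clopen.
  U = {δ, ε}, X ∖ U = {β, γ} — both open, so U is clopen.
  U = {β, γ, δ}, X ∖ U = {ε} — both open, so U is clopen.
  U = {β, γ, ε}, X ∖ U = {δ} — both open, so U is clopen.
  U = {β, δ, ε}, X ∖ U = {γ} — both open, so U is clopen.
  U = {γ, δ, ε}, X ∖ U = {β} — both open, so U is clopen.
  U = {β, γ, δ, ε}, X ∖ U = ∅ — both open, so U is clopen.
Nontrivial clopen(s) exist: e.g. {δ, ε}. So (X, τ) is disconnected.
Compute connected components by grouping points that agree on all clopens:
  component: {β}
  component: {γ}
  component: {δ}
  component: {ε}


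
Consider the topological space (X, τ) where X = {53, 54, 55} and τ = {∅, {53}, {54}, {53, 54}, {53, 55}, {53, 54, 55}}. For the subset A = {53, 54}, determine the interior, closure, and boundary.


int(A) = {53, 54}, cl(A) = {53, 54, 55}, ∂A = {55}.

Closed sets in (X, τ) are complements of opens:
  closed(X, τ) = {∅, {54}, {55}, {53, 55}, {54, 55}, {53, 54, 55}}.
int(A) = ⋃ {U ∈ τ : U ⊆ A}. Opens contained in A: ∅, {53}, {54}, {53, 54}.
Taking the union of these: int(A) = {53, 54}.
cl(A) = ⋂ {C closed : A ⊆ C}. Closed sets containing A: {53, 54, 55}.
Intersecting these: cl(A) = {53, 54, 55}.
∂A = cl(A) ∖ int(A) = {53, 54, 55} ∖ {53, 54} = {55}.


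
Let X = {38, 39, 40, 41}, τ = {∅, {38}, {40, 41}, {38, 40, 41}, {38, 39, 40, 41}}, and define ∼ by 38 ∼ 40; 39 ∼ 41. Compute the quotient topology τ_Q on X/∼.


X/∼ = {[38=40], [39=41]}; |τ_Q| = 2.

Equivalence classes: [38=40], [39=41].
Quotient map π: X → X/∼ sends 38 ↦ [38=40], 39 ↦ [39=41], 40 ↦ [38=40], 41 ↦ [39=41].
For each subset V ⊆ X/∼, compute π^{-1}(V) ⊆ X and check whether π^{-1}(V) ∈ τ. V is open in τ_Q iff π^{-1}(V) ∈ τ.
  V = {}: π^{-1}(V) = ∅ ∈ τ ✓.
  V = {[38=40]}: π^{-1}(V) = {38, 40} ∉ τ ✗.
  V = {[39=41]}: π^{-1}(V) = {39, 41} ∉ τ ✗.
  V = {[38=40], [39=41]}: π^{-1}(V) = {38, 39, 40, 41} ∈ τ ✓.
Open sets in the quotient: τ_Q = {{}, {[38=40], [39=41]}} (2 elements).


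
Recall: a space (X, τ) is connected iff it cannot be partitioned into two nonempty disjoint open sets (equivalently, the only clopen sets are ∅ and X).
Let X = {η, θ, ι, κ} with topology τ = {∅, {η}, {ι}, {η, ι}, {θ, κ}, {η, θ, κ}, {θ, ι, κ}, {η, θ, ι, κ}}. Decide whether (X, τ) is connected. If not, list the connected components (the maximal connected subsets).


(X, τ) is disconnected; components = [{η}, {ι}, {θ, κ}].

Find clopen sets (U ∈ τ with X ∖ U ∈ τ):
  U = ∅, X ∖ U = {η, θ, ι, κ} — both open, so U is clopen.
  U = {η}, X ∖ U = {θ, ι, κ} — both open, so U is clopen.
  U = {ι}, X ∖ U = {η, θ, κ} — both open, so U is clopen.
  U = {η, ι}, X ∖ U = {θ, κ} — both open, so U is clopen.
  U = {θ, κ}, X ∖ U = {η, ι} — both open, so U is clopen.
  U = {η, θ, κ}, X ∖ U = {ι} — both open, so U is clopen.
  U = {θ, ι, κ}, X ∖ U = {η} — both open, so U is clopen.
  U = {η, θ, ι, κ}, X ∖ U = ∅ — both open, so U is clopen.
Nontrivial clopen(s) exist: e.g. {η, θ, κ}. So (X, τ) is disconnected.
Compute connected components by grouping points that agree on all clopens:
  component: {η}
  component: {ι}
  component: {θ, κ}


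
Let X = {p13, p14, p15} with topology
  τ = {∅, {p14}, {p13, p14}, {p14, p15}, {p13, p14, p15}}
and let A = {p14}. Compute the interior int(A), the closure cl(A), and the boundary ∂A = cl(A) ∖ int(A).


int(A) = {p14}, cl(A) = {p13, p14, p15}, ∂A = {p13, p15}.

Closed sets in (X, τ) are complements of opens:
  closed(X, τ) = {∅, {p13}, {p15}, {p13, p15}, {p13, p14, p15}}.
int(A) = ⋃ {U ∈ τ : U ⊆ A}. Opens contained in A: ∅, {p14}.
Taking the union of these: int(A) = {p14}.
cl(A) = ⋂ {C closed : A ⊆ C}. Closed sets containing A: {p13, p14, p15}.
Intersecting these: cl(A) = {p13, p14, p15}.
∂A = cl(A) ∖ int(A) = {p13, p14, p15} ∖ {p14} = {p13, p15}.


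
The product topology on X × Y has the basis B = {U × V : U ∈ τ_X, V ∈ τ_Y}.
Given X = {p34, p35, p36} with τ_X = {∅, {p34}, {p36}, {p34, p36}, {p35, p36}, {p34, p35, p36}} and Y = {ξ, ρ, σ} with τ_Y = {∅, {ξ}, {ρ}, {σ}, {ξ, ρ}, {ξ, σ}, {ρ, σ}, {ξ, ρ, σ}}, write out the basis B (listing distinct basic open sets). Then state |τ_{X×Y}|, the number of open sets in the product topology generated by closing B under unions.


Basis B = {∅ × ∅, {p34} × {ξ}, {p34} × {ρ}, {p34} × {σ}, {p36} × {ξ}, {p36} × {ρ}, {p36} × {σ}, {p34} × {ξ, ρ}, {p34} × {ξ, σ}, {p34, p36} × {ξ}, {p34} × {ρ, σ}, {p34, p36} × {ρ}, {p34, p36} × {σ}, {p35, p36} × {ξ}, {p35, p36} × {ρ}, {p35, p36} × {σ}, {p36} × {ξ, ρ}, {p36} × {ξ, σ}, {p36} × {ρ, σ}, {p34} × {ξ, ρ, σ}, {p34, p35, p36} × {ξ}, {p34, p35, p36} × {ρ}, {p34, p35, p36} × {σ}, {p36} × {ξ, ρ, σ}, {p34, p36} × {ξ, ρ}, {p34, p36} × {ξ, σ}, {p34, p36} × {ρ, σ}, {p35, p36} × {ξ, ρ}, {p35, p36} × {ξ, σ}, {p35, p36} × {ρ, σ}, {p34, p36} × {ξ, ρ, σ}, {p34, p35, p36} × {ξ, ρ}, {p34, p35, p36} × {ξ, σ}, {p34, p35, p36} × {ρ, σ}, {p35, p36} × {ξ, ρ, σ}, {p34, p35, p36} × {ξ, ρ, σ}}; |τ_{X×Y}| = 216.

Enumerate products U × V with U ∈ τ_X, V ∈ τ_Y (deduplicated):
  ∅ × ∅ = {} (∅)
  {p34} × {ξ} = {(p34,ξ)}
  {p34} × {ρ} = {(p34,ρ)}
  {p34} × {σ} = {(p34,σ)}
  {p36} × {ξ} = {(p36,ξ)}
  {p36} × {ρ} = {(p36,ρ)}
  {p36} × {σ} = {(p36,σ)}
  {p34} × {ξ, ρ} = {(p34,ξ), (p34,ρ)}
  {p34} × {ξ, σ} = {(p34,ξ), (p34,σ)}
  {p34, p36} × {ξ} = {(p34,ξ), (p36,ξ)}
  {p34} × {ρ, σ} = {(p34,ρ), (p34,σ)}
  {p34, p36} × {ρ} = {(p34,ρ), (p36,ρ)}
  {p34, p36} × {σ} = {(p34,σ), (p36,σ)}
  {p35, p36} × {ξ} = {(p35,ξ), (p36,ξ)}
  {p35, p36} × {ρ} = {(p35,ρ), (p36,ρ)}
  {p35, p36} × {σ} = {(p35,σ), (p36,σ)}
  {p36} × {ξ, ρ} = {(p36,ξ), (p36,ρ)}
  {p36} × {ξ, σ} = {(p36,ξ), (p36,σ)}
  {p36} × {ρ, σ} = {(p36,ρ), (p36,σ)}
  {p34} × {ξ, ρ, σ} = {(p34,ξ), (p34,ρ), (p34,σ)}
  {p34, p35, p36} × {ξ} = {(p34,ξ), (p35,ξ), (p36,ξ)}
  {p34, p35, p36} × {ρ} = {(p34,ρ), (p35,ρ), (p36,ρ)}
  {p34, p35, p36} × {σ} = {(p34,σ), (p35,σ), (p36,σ)}
  {p36} × {ξ, ρ, σ} = {(p36,ξ), (p36,ρ), (p36,σ)}
  {p34, p36} × {ξ, ρ} = {(p34,ξ), (p34,ρ), (p36,ξ), (p36,ρ)}
  {p34, p36} × {ξ, σ} = {(p34,ξ), (p34,σ), (p36,ξ), (p36,σ)}
  {p34, p36} × {ρ, σ} = {(p34,ρ), (p34,σ), (p36,ρ), (p36,σ)}
  {p35, p36} × {ξ, ρ} = {(p35,ξ), (p35,ρ), (p36,ξ), (p36,ρ)}
  {p35, p36} × {ξ, σ} = {(p35,ξ), (p35,σ), (p36,ξ), (p36,σ)}
  {p35, p36} × {ρ, σ} = {(p35,ρ), (p35,σ), (p36,ρ), (p36,σ)}
  {p34, p36} × {ξ, ρ, σ} = {(p34,ξ), (p34,ρ), (p34,σ), (p36,ξ), (p36,ρ), (p36,σ)}
  {p34, p35, p36} × {ξ, ρ} = {(p34,ξ), (p34,ρ), (p35,ξ), (p35,ρ), (p36,ξ), (p36,ρ)}
  {p34, p35, p36} × {ξ, σ} = {(p34,ξ), (p34,σ), (p35,ξ), (p35,σ), (p36,ξ), (p36,σ)}
  {p34, p35, p36} × {ρ, σ} = {(p34,ρ), (p34,σ), (p35,ρ), (p35,σ), (p36,ρ), (p36,σ)}
  {p35, p36} × {ξ, ρ, σ} = {(p35,ξ), (p35,ρ), (p35,σ), (p36,ξ), (p36,ρ), (p36,σ)}
  {p34, p35, p36} × {ξ, ρ, σ} = {(p34,ξ), (p34,ρ), (p34,σ), (p35,ξ), (p35,ρ), (p35,σ), (p36,ξ), (p36,ρ), (p36,σ)}
These 36 distinct sets form the basis B.
Close under arbitrary unions to get τ_{X×Y}; counting gives |τ_{X×Y}| = 216.


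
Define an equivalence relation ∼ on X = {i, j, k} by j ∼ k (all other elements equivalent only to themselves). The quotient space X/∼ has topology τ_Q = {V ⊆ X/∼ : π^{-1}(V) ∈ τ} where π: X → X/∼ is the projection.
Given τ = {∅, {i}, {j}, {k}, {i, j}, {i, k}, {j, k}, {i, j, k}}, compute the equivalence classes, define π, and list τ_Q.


X/∼ = {[i], [j=k]}; |τ_Q| = 4.

Equivalence classes: [i], [j=k].
Quotient map π: X → X/∼ sends i ↦ [i], j ↦ [j=k], k ↦ [j=k].
For each subset V ⊆ X/∼, compute π^{-1}(V) ⊆ X and check whether π^{-1}(V) ∈ τ. V is open in τ_Q iff π^{-1}(V) ∈ τ.
  V = {}: π^{-1}(V) = ∅ ∈ τ ✓.
  V = {[i]}: π^{-1}(V) = {i} ∈ τ ✓.
  V = {[j=k]}: π^{-1}(V) = {j, k} ∈ τ ✓.
  V = {[i], [j=k]}: π^{-1}(V) = {i, j, k} ∈ τ ✓.
Open sets in the quotient: τ_Q = {{}, {[i]}, {[j=k]}, {[i], [j=k]}} (4 elements).


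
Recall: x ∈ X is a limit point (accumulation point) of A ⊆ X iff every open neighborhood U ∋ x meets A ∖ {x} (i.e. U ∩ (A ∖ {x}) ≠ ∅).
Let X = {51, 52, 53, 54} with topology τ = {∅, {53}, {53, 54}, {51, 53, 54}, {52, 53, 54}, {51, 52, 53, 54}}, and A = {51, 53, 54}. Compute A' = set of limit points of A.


A' = {51, 52, 54}

For each x ∈ X, list the open sets U ∈ τ with x ∈ U, then check whether U ∩ (A ∖ {x}) ≠ ∅ for every such U.
  x = 51: opens ∋ x are {51, 53, 54}, {51, 52, 53, 54}; each meets A ∖ {51}, so x IS a limit point.
  x = 52: opens ∋ x are {52, 53, 54}, {51, 52, 53, 54}; each meets A ∖ {52}, so x IS a limit point.
  x = 53: open {53} ∋ x has {53} ∩ (A ∖ {53}) = ∅, so x is NOT a limit point.
  x = 54: opens ∋ x are {53, 54}, {51, 53, 54}, {52, 53, 54}, {51, 52, 53, 54}; each meets A ∖ {54}, so x IS a limit point.
Collecting: A' = {51, 52, 54}.


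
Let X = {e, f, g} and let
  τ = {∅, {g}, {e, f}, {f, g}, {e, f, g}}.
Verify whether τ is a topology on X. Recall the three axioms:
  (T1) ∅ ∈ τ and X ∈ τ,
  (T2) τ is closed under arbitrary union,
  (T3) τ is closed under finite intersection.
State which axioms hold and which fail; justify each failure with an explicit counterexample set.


τ is NOT a topology on X.

Axiom (T1): ∅ ∈ τ? Yes; X ∈ τ? Yes.
Axiom (T2/T3): check pairwise unions and intersections of members of τ.
Counterexample for (T3): {e, f} ∩ {f, g} = {f} ∉ τ. Therefore τ is NOT a topology.


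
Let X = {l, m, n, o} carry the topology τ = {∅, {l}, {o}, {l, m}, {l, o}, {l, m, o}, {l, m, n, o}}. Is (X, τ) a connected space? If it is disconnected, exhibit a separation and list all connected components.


(X, τ) is connected.

Find clopen sets (U ∈ τ with X ∖ U ∈ τ):
  U = ∅, X ∖ U = {l, m, n, o} — both open, so U is clopen.
  U = {l, m, n, o}, X ∖ U = ∅ — both open, so U is clopen.
Only trivial clopens (∅ and X) exist, so (X, τ) is connected.
Compute connected components by grouping points that agree on all clopens:
  component: {l, m, n, o}


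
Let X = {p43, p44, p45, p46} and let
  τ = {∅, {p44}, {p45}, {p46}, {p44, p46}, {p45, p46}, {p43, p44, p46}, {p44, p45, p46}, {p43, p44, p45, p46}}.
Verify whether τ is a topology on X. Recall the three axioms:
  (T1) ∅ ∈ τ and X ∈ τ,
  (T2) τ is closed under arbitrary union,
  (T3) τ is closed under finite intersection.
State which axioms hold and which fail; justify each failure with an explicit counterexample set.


τ is NOT a topology on X.

Axiom (T1): ∅ ∈ τ? Yes; X ∈ τ? Yes.
Axiom (T2/T3): check pairwise unions and intersections of members of τ.
Counterexample for (T2): {p44} ∪ {p45} = {p44, p45} ∉ τ. Therefore τ is NOT a topology.
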